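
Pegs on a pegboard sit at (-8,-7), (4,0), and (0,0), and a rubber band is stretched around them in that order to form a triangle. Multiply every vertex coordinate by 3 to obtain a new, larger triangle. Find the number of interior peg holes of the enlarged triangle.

The shoelace formula gives twice the area as |((-8)·0 − 4·(-7)) + (4·0 − 0·0) + (0·(-7) − (-8)·0)| = 28, so the area is 14.
The number of boundary lattice points is Σ gcd(|Δx|,|Δy|) = gcd(12,7) + gcd(4,0) + gcd(8,7) = 1+4+1 = 6.
Scaling by 3 multiplies the area by 3² = 9 (so the new area is 126) and multiplies the boundary lattice-point count by 3, giving 18.
By Pick's theorem, the interior count of the dilated polygon is 126 − 18/2 + 1 = 118.

118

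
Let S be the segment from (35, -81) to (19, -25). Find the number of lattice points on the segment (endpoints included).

The number of lattice points on a segment between lattice points is gcd(|Δx|,|Δy|) + 1 = gcd(16,56) + 1 = 8 + 1 = 9.

9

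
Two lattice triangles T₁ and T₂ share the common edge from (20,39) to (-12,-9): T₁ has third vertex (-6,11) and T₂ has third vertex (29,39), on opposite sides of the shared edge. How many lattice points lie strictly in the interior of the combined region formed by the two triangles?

The union is the simple quadrilateral with vertices (20,39), (-6,11), (-12,-9), (29,39) in order.
By the shoelace formula, twice the signed area is |(20·11 − (-6)·39) + ((-6)·(-9) − (-12)·11) + ((-12)·39 − 29·(-9)) + (29·39 − 20·39)| = 784, so the area is 392.
The number of boundary lattice points is Σ gcd(|Δx|,|Δy|) = gcd(26,28) + gcd(6,20) + gcd(41,48) + gcd(9,0) = 2+2+1+9 = 14.
By Pick's theorem I = A − B/2 + 1 = 392 − 14/2 + 1 = 386.

386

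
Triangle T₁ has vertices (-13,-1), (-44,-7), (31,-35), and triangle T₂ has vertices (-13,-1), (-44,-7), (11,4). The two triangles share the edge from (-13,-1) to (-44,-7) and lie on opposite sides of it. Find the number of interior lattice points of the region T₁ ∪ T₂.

The union is the simple quadrilateral with vertices (-13,-1), (31,-35), (-44,-7), (11,4) in order.
Using the shoelace formula, 2A = |[(-13)·(-35) − 31·(-1)] + [31·(-7) − (-44)·(-35)] + [(-44)·4 − 11·(-7)] + [11·(-1) − (-13)·4]| = 1329, so the area is 664.5.
Along each edge there are gcd(|Δx|,|Δy|)+1 lattice points, so counting each shared vertex once the boundary has gcd(44,34) + gcd(75,28) + gcd(55,11) + gcd(24,5) = 2+1+11+1 = 15.
By Pick's theorem I = A − B/2 + 1 = 664.5 − 15/2 + 1 = 658.

658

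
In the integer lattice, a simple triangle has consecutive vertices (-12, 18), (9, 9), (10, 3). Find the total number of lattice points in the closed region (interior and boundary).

62

Using the shoelace formula, 2A = |[(-12)·9 − 9·18] + [9·3 − 10·9] + [10·18 − (-12)·3]| = 117, so the area is 58.5.
The number of boundary lattice points is Σ gcd(|Δx|,|Δy|) = gcd(21,9) + gcd(1,6) + gcd(22,15) = 3+1+1 = 5.
Pick's theorem gives I = A − B/2 + 1 = 58.5 − 5/2 + 1 = 57, so the closed region contains I + B = 57 + 5 = 62 lattice points.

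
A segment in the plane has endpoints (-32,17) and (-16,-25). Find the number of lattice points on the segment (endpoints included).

3

The number of lattice points on a segment between lattice points is gcd(|Δx|,|Δy|) + 1 = gcd(16,42) + 1 = 2 + 1 = 3.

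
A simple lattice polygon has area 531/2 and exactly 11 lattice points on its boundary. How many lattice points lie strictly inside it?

From Pick's theorem, I = A − B/2 + 1 = 531/2 − 11/2 + 1 = 261.

261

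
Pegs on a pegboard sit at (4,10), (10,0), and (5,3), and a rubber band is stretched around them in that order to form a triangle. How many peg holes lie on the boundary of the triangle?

4

Summing gcd(|Δx|,|Δy|) over the edges gives the boundary count: gcd(6,10) + gcd(5,3) + gcd(1,7) = 2+1+1 = 4.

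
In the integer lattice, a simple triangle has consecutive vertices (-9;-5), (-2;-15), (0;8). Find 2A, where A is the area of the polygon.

181

By the shoelace formula, twice the signed area is |((-9)·(-15) − (-2)·(-5)) + ((-2)·8 − 0·(-15)) + (0·(-5) − (-9)·8)| = 181, so the area is 181/2.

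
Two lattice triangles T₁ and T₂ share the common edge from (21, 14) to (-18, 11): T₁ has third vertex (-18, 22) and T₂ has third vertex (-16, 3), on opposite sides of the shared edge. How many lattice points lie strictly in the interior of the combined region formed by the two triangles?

The union is the simple quadrilateral with vertices (21, 14), (-18, 22), (-18, 11), (-16, 3) in order.
By the shoelace formula, twice the signed area is |(21·22 − (-18)·14) + ((-18)·11 − (-18)·22) + ((-18)·3 − (-16)·11) + ((-16)·14 − 21·3)| = 747, so the area is 747/2.
Along each edge there are gcd(|Δx|,|Δy|)+1 lattice points, so counting each shared vertex once the boundary has gcd(39,8) + gcd(0,11) + gcd(2,8) + gcd(37,11) = 1+11+2+1 = 15.
By Pick's theorem I = A − B/2 + 1 = 747/2 − 15/2 + 1 = 367.

367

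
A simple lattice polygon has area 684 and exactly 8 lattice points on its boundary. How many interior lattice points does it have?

681

From Pick's theorem, I = A − B/2 + 1 = 684 − 8/2 + 1 = 681.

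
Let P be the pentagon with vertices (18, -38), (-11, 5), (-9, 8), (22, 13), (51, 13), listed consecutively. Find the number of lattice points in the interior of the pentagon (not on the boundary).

1590

Using the shoelace formula, 2A = |[18·5 − (-11)·(-38)] + [(-11)·8 − (-9)·5] + [(-9)·13 − 22·8] + [22·13 − 51·13] + [51·(-38) − 18·13]| = 3213, so the area is 3213/2.
Summing gcd(|Δx|,|Δy|) over the edges gives the boundary count: gcd(29,43) + gcd(2,3) + gcd(31,5) + gcd(29,0) + gcd(33,51) = 1+1+1+29+3 = 35.
Pick's theorem gives I = A − B/2 + 1 = 3213/2 − 35/2 + 1 = 1590.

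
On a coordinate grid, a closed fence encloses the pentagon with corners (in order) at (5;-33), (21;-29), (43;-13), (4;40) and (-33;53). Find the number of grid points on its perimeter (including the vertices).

10

Along each edge there are gcd(|Δx|,|Δy|)+1 lattice points, so counting each shared vertex once the boundary has gcd(16,4) + gcd(22,16) + gcd(39,53) + gcd(37,13) + gcd(38,86) = 4+2+1+1+2 = 10.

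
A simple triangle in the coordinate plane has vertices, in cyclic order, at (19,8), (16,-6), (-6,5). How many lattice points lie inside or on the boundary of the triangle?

178

By the shoelace formula, twice the signed area is |[19·(-6) − 16·8] + [16·5 − (-6)·(-6)] + [(-6)·8 − 19·5]| = 341, so the area is 341/2.
Along each edge there are gcd(|Δx|,|Δy|)+1 lattice points, so counting each shared vertex once the boundary has gcd(3,14) + gcd(22,11) + gcd(25,3) = 1+11+1 = 13.
Pick's theorem gives I = A − B/2 + 1 = 341/2 − 13/2 + 1 = 165, so the closed region contains I + B = 165 + 13 = 178 lattice points.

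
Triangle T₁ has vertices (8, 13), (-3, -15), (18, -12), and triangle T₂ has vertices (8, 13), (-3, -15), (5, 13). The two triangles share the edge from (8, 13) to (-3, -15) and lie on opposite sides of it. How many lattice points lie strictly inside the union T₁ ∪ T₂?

313

The union is the simple quadrilateral with vertices (8, 13), (18, -12), (-3, -15), (5, 13) in order.
The shoelace formula gives twice the area as |[8·(-12) − 18·13] + [18·(-15) − (-3)·(-12)] + [(-3)·13 − 5·(-15)] + [5·13 − 8·13]| = 639, so the area is 319.5.
Summing gcd(|Δx|,|Δy|) over the edges gives the boundary count: gcd(10,25) + gcd(21,3) + gcd(8,28) + gcd(3,0) = 5+3+4+3 = 15.
By Pick's theorem I = A − B/2 + 1 = 319.5 − 15/2 + 1 = 313.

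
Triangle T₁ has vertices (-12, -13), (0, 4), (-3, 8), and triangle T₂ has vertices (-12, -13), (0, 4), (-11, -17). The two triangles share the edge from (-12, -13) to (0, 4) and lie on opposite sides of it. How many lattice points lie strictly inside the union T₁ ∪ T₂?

80

The union is the simple quadrilateral with vertices (-12, -13), (-3, 8), (0, 4), (-11, -17) in order.
Using the shoelace formula, 2A = |((-12)·8 − (-3)·(-13)) + ((-3)·4 − 0·8) + (0·(-17) − (-11)·4) + ((-11)·(-13) − (-12)·(-17))| = 164, so the area is 82.
Along each edge there are gcd(|Δx|,|Δy|)+1 lattice points, so counting each shared vertex once the boundary has gcd(9,21) + gcd(3,4) + gcd(11,21) + gcd(1,4) = 3+1+1+1 = 6.
By Pick's theorem I = A − B/2 + 1 = 82 − 6/2 + 1 = 80.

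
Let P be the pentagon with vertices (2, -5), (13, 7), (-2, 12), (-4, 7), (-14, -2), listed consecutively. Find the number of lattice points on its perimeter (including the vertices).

Summing gcd(|Δx|,|Δy|) over the edges gives the boundary count: gcd(11,12) + gcd(15,5) + gcd(2,5) + gcd(10,9) + gcd(16,3) = 1+5+1+1+1 = 9.

9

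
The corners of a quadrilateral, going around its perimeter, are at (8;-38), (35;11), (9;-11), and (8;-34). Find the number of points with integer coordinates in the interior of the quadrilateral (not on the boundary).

Using the shoelace formula, 2A = |[8·11 − 35·(-38)] + [35·(-11) − 9·11] + [9·(-34) − 8·(-11)] + [8·(-38) − 8·(-34)]| = 684, so the area is 342.
Along each edge there are gcd(|Δx|,|Δy|)+1 lattice points, so counting each shared vertex once the boundary has gcd(27,49) + gcd(26,22) + gcd(1,23) + gcd(0,4) = 1+2+1+4 = 8.
By Pick's theorem A = I + B/2 − 1, so I = 342 − 8/2 + 1 = 339.

339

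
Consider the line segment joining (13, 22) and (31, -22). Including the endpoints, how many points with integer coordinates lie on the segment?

The number of lattice points on a segment between lattice points is gcd(|Δx|,|Δy|) + 1 = gcd(18,44) + 1 = 2 + 1 = 3.

3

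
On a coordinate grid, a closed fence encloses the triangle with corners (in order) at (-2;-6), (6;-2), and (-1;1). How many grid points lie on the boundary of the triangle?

6

Summing gcd(|Δx|,|Δy|) over the edges gives the boundary count: gcd(8,4) + gcd(7,3) + gcd(1,7) = 4+1+1 = 6.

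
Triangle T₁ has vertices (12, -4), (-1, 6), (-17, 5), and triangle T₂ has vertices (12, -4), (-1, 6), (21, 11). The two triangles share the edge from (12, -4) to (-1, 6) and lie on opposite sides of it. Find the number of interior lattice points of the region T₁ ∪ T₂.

227

The union is the simple quadrilateral with vertices (12, -4), (-17, 5), (-1, 6), (21, 11) in order.
Using the shoelace formula, 2A = |(12·5 − (-17)·(-4)) + ((-17)·6 − (-1)·5) + ((-1)·11 − 21·6) + (21·(-4) − 12·11)| = 458, so the area is 229.
Along each edge there are gcd(|Δx|,|Δy|)+1 lattice points, so counting each shared vertex once the boundary has gcd(29,9) + gcd(16,1) + gcd(22,5) + gcd(9,15) = 1+1+1+3 = 6.
By Pick's theorem I = A − B/2 + 1 = 229 − 6/2 + 1 = 227.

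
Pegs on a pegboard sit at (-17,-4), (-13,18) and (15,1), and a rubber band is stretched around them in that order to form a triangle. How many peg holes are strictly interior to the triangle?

Using the shoelace formula, 2A = |((-17)·18 − (-13)·(-4)) + ((-13)·1 − 15·18) + (15·(-4) − (-17)·1)| = 684, so the area is 342.
Along each edge there are gcd(|Δx|,|Δy|)+1 lattice points, so counting each shared vertex once the boundary has gcd(4,22) + gcd(28,17) + gcd(32,5) = 2+1+1 = 4.
By Pick's theorem A = I + B/2 − 1, so I = 342 − 4/2 + 1 = 341.

341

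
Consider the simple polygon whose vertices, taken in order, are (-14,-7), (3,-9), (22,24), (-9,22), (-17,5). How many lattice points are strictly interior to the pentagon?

815

By the shoelace formula, twice the signed area is |((-14)·(-9) − 3·(-7)) + (3·24 − 22·(-9)) + (22·22 − (-9)·24) + ((-9)·5 − (-17)·22) + ((-17)·(-7) − (-14)·5)| = 1635, so the area is 817.5.
Along each edge there are gcd(|Δx|,|Δy|)+1 lattice points, so counting each shared vertex once the boundary has gcd(17,2) + gcd(19,33) + gcd(31,2) + gcd(8,17) + gcd(3,12) = 1+1+1+1+3 = 7.
By Pick's theorem A = I + B/2 − 1, so I = 817.5 − 7/2 + 1 = 815.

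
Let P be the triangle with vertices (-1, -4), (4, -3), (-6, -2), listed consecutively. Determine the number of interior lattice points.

7

Using the shoelace formula, 2A = |((-1)·(-3) − 4·(-4)) + (4·(-2) − (-6)·(-3)) + ((-6)·(-4) − (-1)·(-2))| = 15, so the area is 15/2.
Along each edge there are gcd(|Δx|,|Δy|)+1 lattice points, so counting each shared vertex once the boundary has gcd(5,1) + gcd(10,1) + gcd(5,2) = 1+1+1 = 3.
Pick's theorem gives I = A − B/2 + 1 = 15/2 − 3/2 + 1 = 7.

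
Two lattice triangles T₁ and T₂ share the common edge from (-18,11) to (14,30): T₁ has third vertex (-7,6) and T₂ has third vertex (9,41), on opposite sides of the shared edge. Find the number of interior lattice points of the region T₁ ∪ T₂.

405

The union is the simple quadrilateral with vertices (-18,11), (-7,6), (14,30), (9,41) in order.
By the shoelace formula, twice the signed area is |[(-18)·6 − (-7)·11] + [(-7)·30 − 14·6] + [14·41 − 9·30] + [9·11 − (-18)·41]| = 816, so the area is 408.
Along each edge there are gcd(|Δx|,|Δy|)+1 lattice points, so counting each shared vertex once the boundary has gcd(11,5) + gcd(21,24) + gcd(5,11) + gcd(27,30) = 1+3+1+3 = 8.
By Pick's theorem I = A − B/2 + 1 = 408 − 8/2 + 1 = 405.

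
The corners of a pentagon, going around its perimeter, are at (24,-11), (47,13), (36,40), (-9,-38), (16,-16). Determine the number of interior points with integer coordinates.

1094

The shoelace formula gives twice the area as |(24·13 − 47·(-11)) + (47·40 − 36·13) + (36·(-38) − (-9)·40) + ((-9)·(-16) − 16·(-38)) + (16·(-11) − 24·(-16))| = 2193, so the area is 1096.5.
Along each edge there are gcd(|Δx|,|Δy|)+1 lattice points, so counting each shared vertex once the boundary has gcd(23,24) + gcd(11,27) + gcd(45,78) + gcd(25,22) + gcd(8,5) = 1+1+3+1+1 = 7.
Pick's theorem gives I = A − B/2 + 1 = 1096.5 − 7/2 + 1 = 1094.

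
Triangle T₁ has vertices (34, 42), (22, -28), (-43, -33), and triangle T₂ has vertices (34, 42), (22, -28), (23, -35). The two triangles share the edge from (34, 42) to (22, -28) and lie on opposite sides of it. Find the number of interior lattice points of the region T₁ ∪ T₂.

The union is the simple quadrilateral with vertices (34, 42), (-43, -33), (22, -28), (23, -35) in order.
Using the shoelace formula, 2A = |[34·(-33) − (-43)·42] + [(-43)·(-28) − 22·(-33)] + [22·(-35) − 23·(-28)] + [23·42 − 34·(-35)]| = 4644, so the area is 2322.
Along each edge there are gcd(|Δx|,|Δy|)+1 lattice points, so counting each shared vertex once the boundary has gcd(77,75) + gcd(65,5) + gcd(1,7) + gcd(11,77) = 1+5+1+11 = 18.
By Pick's theorem I = A − B/2 + 1 = 2322 − 18/2 + 1 = 2314.

2314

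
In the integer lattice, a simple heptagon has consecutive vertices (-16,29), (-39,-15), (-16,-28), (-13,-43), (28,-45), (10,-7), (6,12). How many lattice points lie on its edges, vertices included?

Along each edge there are gcd(|Δx|,|Δy|)+1 lattice points, so counting each shared vertex once the boundary has gcd(23,44) + gcd(23,13) + gcd(3,15) + gcd(41,2) + gcd(18,38) + gcd(4,19) + gcd(22,17) = 1+1+3+1+2+1+1 = 10.

10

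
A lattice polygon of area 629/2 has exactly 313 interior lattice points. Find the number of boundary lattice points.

5

Pick's theorem gives A = I + B/2 − 1, so B = 2(A − I + 1) = 2(629/2 − 313 + 1) = 5.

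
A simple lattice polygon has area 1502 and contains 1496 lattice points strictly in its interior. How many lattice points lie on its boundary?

14

Pick's theorem gives A = I + B/2 − 1, so B = 2(A − I + 1) = 2(1502 − 1496 + 1) = 14.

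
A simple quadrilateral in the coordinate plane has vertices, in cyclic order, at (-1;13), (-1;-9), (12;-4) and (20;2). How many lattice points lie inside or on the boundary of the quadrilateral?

264

The shoelace formula gives twice the area as |[(-1)·(-9) − (-1)·13] + [(-1)·(-4) − 12·(-9)] + [12·2 − 20·(-4)] + [20·13 − (-1)·2]| = 500, so the area is 250.
The number of boundary lattice points is Σ gcd(|Δx|,|Δy|) = gcd(0,22) + gcd(13,5) + gcd(8,6) + gcd(21,11) = 22+1+2+1 = 26.
Pick's theorem gives I = A − B/2 + 1 = 250 − 26/2 + 1 = 238, so the closed region contains I + B = 238 + 26 = 264 lattice points.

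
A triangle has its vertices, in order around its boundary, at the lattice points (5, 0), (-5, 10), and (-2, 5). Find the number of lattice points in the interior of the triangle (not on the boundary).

5

Using the shoelace formula, 2A = |[5·10 − (-5)·0] + [(-5)·5 − (-2)·10] + [(-2)·0 − 5·5]| = 20, so the area is 10.
Along each edge there are gcd(|Δx|,|Δy|)+1 lattice points, so counting each shared vertex once the boundary has gcd(10,10) + gcd(3,5) + gcd(7,5) = 10+1+1 = 12.
By Pick's theorem A = I + B/2 − 1, so I = 10 − 12/2 + 1 = 5.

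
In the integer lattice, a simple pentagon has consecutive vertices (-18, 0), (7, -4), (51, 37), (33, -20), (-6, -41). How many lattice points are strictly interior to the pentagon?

Using the shoelace formula, 2A = |((-18)·(-4) − 7·0) + (7·37 − 51·(-4)) + (51·(-20) − 33·37) + (33·(-41) − (-6)·(-20)) + ((-6)·0 − (-18)·(-41))| = 3917, so the area is 3917/2.
Summing gcd(|Δx|,|Δy|) over the edges gives the boundary count: gcd(25,4) + gcd(44,41) + gcd(18,57) + gcd(39,21) + gcd(12,41) = 1+1+3+3+1 = 9.
Pick's theorem gives I = A − B/2 + 1 = 3917/2 − 9/2 + 1 = 1955.

1955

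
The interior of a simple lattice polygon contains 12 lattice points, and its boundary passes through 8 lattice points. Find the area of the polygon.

15

By Pick's theorem, A = I + B/2 − 1 = 12 + 8/2 − 1 = 15.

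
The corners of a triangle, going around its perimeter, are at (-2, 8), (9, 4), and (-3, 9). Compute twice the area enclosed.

By the shoelace formula, twice the signed area is |((-2)·4 − 9·8) + (9·9 − (-3)·4) + ((-3)·8 − (-2)·9)| = 7, so the area is 3.5.

7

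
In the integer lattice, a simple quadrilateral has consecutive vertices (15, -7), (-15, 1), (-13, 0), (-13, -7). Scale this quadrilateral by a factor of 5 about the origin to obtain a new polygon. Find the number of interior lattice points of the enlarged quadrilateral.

The shoelace formula gives twice the area as |(15·1 − (-15)·(-7)) + ((-15)·0 − (-13)·1) + ((-13)·(-7) − (-13)·0) + ((-13)·(-7) − 15·(-7))| = 210, so the area is 105.
The number of boundary lattice points is Σ gcd(|Δx|,|Δy|) = gcd(30,8) + gcd(2,1) + gcd(0,7) + gcd(28,0) = 2+1+7+28 = 38.
Scaling by 5 multiplies the area by 5² = 25 (so the new area is 2625) and multiplies the boundary lattice-point count by 5, giving 190.
By Pick's theorem, the interior count of the dilated polygon is 2625 − 190/2 + 1 = 2531.

2531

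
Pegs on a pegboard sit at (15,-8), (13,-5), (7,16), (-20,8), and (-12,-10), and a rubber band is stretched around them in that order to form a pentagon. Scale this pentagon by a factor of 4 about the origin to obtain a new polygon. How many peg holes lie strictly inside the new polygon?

9505

Using the shoelace formula, 2A = |[15·(-5) − 13·(-8)] + [13·16 − 7·(-5)] + [7·8 − (-20)·16] + [(-20)·(-10) − (-12)·8] + [(-12)·(-8) − 15·(-10)]| = 1190, so the area is 595.
The number of boundary lattice points is Σ gcd(|Δx|,|Δy|) = gcd(2,3) + gcd(6,21) + gcd(27,8) + gcd(8,18) + gcd(27,2) = 1+3+1+2+1 = 8.
Scaling by 4 multiplies the area by 4² = 16 (so the new area is 9520) and multiplies the boundary lattice-point count by 4, giving 32.
By Pick's theorem, the interior count of the dilated polygon is 9520 − 32/2 + 1 = 9505.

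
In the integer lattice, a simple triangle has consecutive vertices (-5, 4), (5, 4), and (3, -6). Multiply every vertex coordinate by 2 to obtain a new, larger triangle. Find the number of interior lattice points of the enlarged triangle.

187

Using the shoelace formula, 2A = |[(-5)·4 − 5·4] + [5·(-6) − 3·4] + [3·4 − (-5)·(-6)]| = 100, so the area is 50.
Summing gcd(|Δx|,|Δy|) over the edges gives the boundary count: gcd(10,0) + gcd(2,10) + gcd(8,10) = 10+2+2 = 14.
Scaling by 2 multiplies the area by 2² = 4 (so the new area is 200) and multiplies the boundary lattice-point count by 2, giving 28.
By Pick's theorem, the interior count of the dilated polygon is 200 − 28/2 + 1 = 187.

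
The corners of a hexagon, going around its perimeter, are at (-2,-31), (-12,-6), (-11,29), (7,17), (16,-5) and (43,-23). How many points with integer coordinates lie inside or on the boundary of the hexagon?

1514

The shoelace formula gives twice the area as |[(-2)·(-6) − (-12)·(-31)] + [(-12)·29 − (-11)·(-6)] + [(-11)·17 − 7·29] + [7·(-5) − 16·17] + [16·(-23) − 43·(-5)] + [43·(-31) − (-2)·(-23)]| = 3003, so the area is 1501.5.
Summing gcd(|Δx|,|Δy|) over the edges gives the boundary count: gcd(10,25) + gcd(1,35) + gcd(18,12) + gcd(9,22) + gcd(27,18) + gcd(45,8) = 5+1+6+1+9+1 = 23.
Pick's theorem gives I = A − B/2 + 1 = 1501.5 − 23/2 + 1 = 1491, so the closed region contains I + B = 1491 + 23 = 1514 lattice points.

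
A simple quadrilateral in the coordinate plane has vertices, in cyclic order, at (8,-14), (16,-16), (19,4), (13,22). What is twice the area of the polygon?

472

The shoelace formula gives twice the area as |(8·(-16) − 16·(-14)) + (16·4 − 19·(-16)) + (19·22 − 13·4) + (13·(-14) − 8·22)| = 472, so the area is 236.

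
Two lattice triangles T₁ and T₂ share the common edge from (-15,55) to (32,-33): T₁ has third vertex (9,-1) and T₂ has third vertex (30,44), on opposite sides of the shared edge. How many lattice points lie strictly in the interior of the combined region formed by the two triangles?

1977

The union is the simple quadrilateral with vertices (-15,55), (9,-1), (32,-33), (30,44) in order.
Using the shoelace formula, 2A = |[(-15)·(-1) − 9·55] + [9·(-33) − 32·(-1)] + [32·44 − 30·(-33)] + [30·55 − (-15)·44]| = 3963, so the area is 1981.5.
Summing gcd(|Δx|,|Δy|) over the edges gives the boundary count: gcd(24,56) + gcd(23,32) + gcd(2,77) + gcd(45,11) = 8+1+1+1 = 11.
By Pick's theorem I = A − B/2 + 1 = 1981.5 − 11/2 + 1 = 1977.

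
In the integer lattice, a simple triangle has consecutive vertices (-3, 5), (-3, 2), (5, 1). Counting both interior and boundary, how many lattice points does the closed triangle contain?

17

Using the shoelace formula, 2A = |[(-3)·2 − (-3)·5] + [(-3)·1 − 5·2] + [5·5 − (-3)·1]| = 24, so the area is 12.
Summing gcd(|Δx|,|Δy|) over the edges gives the boundary count: gcd(0,3) + gcd(8,1) + gcd(8,4) = 3+1+4 = 8.
Pick's theorem gives I = A − B/2 + 1 = 12 − 8/2 + 1 = 9, so the closed region contains I + B = 9 + 8 = 17 lattice points.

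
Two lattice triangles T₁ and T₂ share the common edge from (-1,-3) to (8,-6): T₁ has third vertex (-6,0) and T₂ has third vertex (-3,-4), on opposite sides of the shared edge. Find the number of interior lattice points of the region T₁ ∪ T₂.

The union is the simple quadrilateral with vertices (-1,-3), (-6,0), (8,-6), (-3,-4) in order.
By the shoelace formula, twice the signed area is |[(-1)·0 − (-6)·(-3)] + [(-6)·(-6) − 8·0] + [8·(-4) − (-3)·(-6)] + [(-3)·(-3) − (-1)·(-4)]| = 27, so the area is 27/2.
The number of boundary lattice points is Σ gcd(|Δx|,|Δy|) = gcd(5,3) + gcd(14,6) + gcd(11,2) + gcd(2,1) = 1+2+1+1 = 5.
By Pick's theorem I = A − B/2 + 1 = 27/2 − 5/2 + 1 = 12.

12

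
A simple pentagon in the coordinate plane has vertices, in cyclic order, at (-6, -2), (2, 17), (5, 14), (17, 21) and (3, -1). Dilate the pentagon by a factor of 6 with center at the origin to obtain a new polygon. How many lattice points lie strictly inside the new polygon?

The shoelace formula gives twice the area as |[(-6)·17 − 2·(-2)] + [2·14 − 5·17] + [5·21 − 17·14] + [17·(-1) − 3·21] + [3·(-2) − (-6)·(-1)]| = 380, so the area is 190.
Along each edge there are gcd(|Δx|,|Δy|)+1 lattice points, so counting each shared vertex once the boundary has gcd(8,19) + gcd(3,3) + gcd(12,7) + gcd(14,22) + gcd(9,1) = 1+3+1+2+1 = 8.
Scaling by 6 multiplies the area by 6² = 36 (so the new area is 6840) and multiplies the boundary lattice-point count by 6, giving 48.
By Pick's theorem, the interior count of the dilated polygon is 6840 − 48/2 + 1 = 6817.

6817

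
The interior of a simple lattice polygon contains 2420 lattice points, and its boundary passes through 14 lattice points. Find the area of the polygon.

By Pick's theorem, A = I + B/2 − 1 = 2420 + 14/2 − 1 = 2426.

2426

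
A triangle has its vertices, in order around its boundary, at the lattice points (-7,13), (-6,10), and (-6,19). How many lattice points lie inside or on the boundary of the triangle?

11

Using the shoelace formula, 2A = |((-7)·10 − (-6)·13) + ((-6)·19 − (-6)·10) + ((-6)·13 − (-7)·19)| = 9, so the area is 9/2.
The number of boundary lattice points is Σ gcd(|Δx|,|Δy|) = gcd(1,3) + gcd(0,9) + gcd(1,6) = 1+9+1 = 11.
Pick's theorem gives I = A − B/2 + 1 = 9/2 − 11/2 + 1 = 0, so the closed region contains I + B = 0 + 11 = 11 lattice points.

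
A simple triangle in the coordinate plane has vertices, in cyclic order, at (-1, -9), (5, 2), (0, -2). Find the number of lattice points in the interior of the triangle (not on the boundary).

By the shoelace formula, twice the signed area is |[(-1)·2 − 5·(-9)] + [5·(-2) − 0·2] + [0·(-9) − (-1)·(-2)]| = 31, so the area is 31/2.
Along each edge there are gcd(|Δx|,|Δy|)+1 lattice points, so counting each shared vertex once the boundary has gcd(6,11) + gcd(5,4) + gcd(1,7) = 1+1+1 = 3.
Pick's theorem gives I = A − B/2 + 1 = 31/2 − 3/2 + 1 = 15.

15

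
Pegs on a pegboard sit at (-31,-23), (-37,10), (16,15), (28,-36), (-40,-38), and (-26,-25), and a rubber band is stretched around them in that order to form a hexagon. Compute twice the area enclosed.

5541

Using the shoelace formula, 2A = |[(-31)·10 − (-37)·(-23)] + [(-37)·15 − 16·10] + [16·(-36) − 28·15] + [28·(-38) − (-40)·(-36)] + [(-40)·(-25) − (-26)·(-38)] + [(-26)·(-23) − (-31)·(-25)]| = 5541, so the area is 5541/2.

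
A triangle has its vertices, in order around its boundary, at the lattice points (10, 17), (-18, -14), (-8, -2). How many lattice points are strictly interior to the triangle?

Using the shoelace formula, 2A = |(10·(-14) − (-18)·17) + ((-18)·(-2) − (-8)·(-14)) + ((-8)·17 − 10·(-2))| = 26, so the area is 13.
Along each edge there are gcd(|Δx|,|Δy|)+1 lattice points, so counting each shared vertex once the boundary has gcd(28,31) + gcd(10,12) + gcd(18,19) = 1+2+1 = 4.
Pick's theorem gives I = A − B/2 + 1 = 13 − 4/2 + 1 = 12.

12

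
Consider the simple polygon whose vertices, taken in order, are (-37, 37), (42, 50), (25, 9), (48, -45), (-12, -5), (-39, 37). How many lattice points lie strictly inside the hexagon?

Using the shoelace formula, 2A = |((-37)·50 − 42·37) + (42·9 − 25·50) + (25·(-45) − 48·9) + (48·(-5) − (-12)·(-45)) + ((-12)·37 − (-39)·(-5)) + ((-39)·37 − (-37)·37)| = 7326, so the area is 3663.
Summing gcd(|Δx|,|Δy|) over the edges gives the boundary count: gcd(79,13) + gcd(17,41) + gcd(23,54) + gcd(60,40) + gcd(27,42) + gcd(2,0) = 1+1+1+20+3+2 = 28.
Pick's theorem gives I = A − B/2 + 1 = 3663 − 28/2 + 1 = 3650.

3650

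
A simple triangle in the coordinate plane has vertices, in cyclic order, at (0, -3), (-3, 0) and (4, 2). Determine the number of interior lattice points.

12

By the shoelace formula, twice the signed area is |[0·0 − (-3)·(-3)] + [(-3)·2 − 4·0] + [4·(-3) − 0·2]| = 27, so the area is 13.5.
Along each edge there are gcd(|Δx|,|Δy|)+1 lattice points, so counting each shared vertex once the boundary has gcd(3,3) + gcd(7,2) + gcd(4,5) = 3+1+1 = 5.
By Pick's theorem A = I + B/2 − 1, so I = 13.5 − 5/2 + 1 = 12.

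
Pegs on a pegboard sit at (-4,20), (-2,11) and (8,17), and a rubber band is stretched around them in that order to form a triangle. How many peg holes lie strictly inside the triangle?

The shoelace formula gives twice the area as |((-4)·11 − (-2)·20) + ((-2)·17 − 8·11) + (8·20 − (-4)·17)| = 102, so the area is 51.
Summing gcd(|Δx|,|Δy|) over the edges gives the boundary count: gcd(2,9) + gcd(10,6) + gcd(12,3) = 1+2+3 = 6.
Pick's theorem gives I = A − B/2 + 1 = 51 − 6/2 + 1 = 49.

49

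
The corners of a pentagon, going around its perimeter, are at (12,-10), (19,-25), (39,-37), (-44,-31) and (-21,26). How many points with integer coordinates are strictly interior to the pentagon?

2282

The shoelace formula gives twice the area as |(12·(-25) − 19·(-10)) + (19·(-37) − 39·(-25)) + (39·(-31) − (-44)·(-37)) + ((-44)·26 − (-21)·(-31)) + ((-21)·(-10) − 12·26)| = 4572, so the area is 2286.
The number of boundary lattice points is Σ gcd(|Δx|,|Δy|) = gcd(7,15) + gcd(20,12) + gcd(83,6) + gcd(23,57) + gcd(33,36) = 1+4+1+1+3 = 10.
Pick's theorem gives I = A − B/2 + 1 = 2286 − 10/2 + 1 = 2282.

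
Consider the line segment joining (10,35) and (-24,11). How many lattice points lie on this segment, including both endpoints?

The number of lattice points on a segment between lattice points is gcd(|Δx|,|Δy|) + 1 = gcd(34,24) + 1 = 2 + 1 = 3.

3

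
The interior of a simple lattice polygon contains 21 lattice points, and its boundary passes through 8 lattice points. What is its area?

24

Pick's theorem states A = I + B/2 − 1, so A = 21 + 8/2 − 1 = 24.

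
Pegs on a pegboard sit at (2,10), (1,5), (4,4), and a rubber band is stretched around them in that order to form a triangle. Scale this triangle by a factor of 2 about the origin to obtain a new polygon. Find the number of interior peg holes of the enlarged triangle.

29

The shoelace formula gives twice the area as |(2·5 − 1·10) + (1·4 − 4·5) + (4·10 − 2·4)| = 16, so the area is 8.
Along each edge there are gcd(|Δx|,|Δy|)+1 lattice points, so counting each shared vertex once the boundary has gcd(1,5) + gcd(3,1) + gcd(2,6) = 1+1+2 = 4.
Scaling by 2 multiplies the area by 2² = 4 (so the new area is 32) and multiplies the boundary lattice-point count by 2, giving 8.
By Pick's theorem, the interior count of the dilated polygon is 32 − 8/2 + 1 = 29.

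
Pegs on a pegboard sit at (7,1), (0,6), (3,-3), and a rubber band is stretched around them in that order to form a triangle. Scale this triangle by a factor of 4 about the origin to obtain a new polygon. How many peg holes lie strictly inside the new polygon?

369

By the shoelace formula, twice the signed area is |[7·6 − 0·1] + [0·(-3) − 3·6] + [3·1 − 7·(-3)]| = 48, so the area is 24.
Along each edge there are gcd(|Δx|,|Δy|)+1 lattice points, so counting each shared vertex once the boundary has gcd(7,5) + gcd(3,9) + gcd(4,4) = 1+3+4 = 8.
Scaling by 4 multiplies the area by 4² = 16 (so the new area is 384) and multiplies the boundary lattice-point count by 4, giving 32.
By Pick's theorem, the interior count of the dilated polygon is 384 − 32/2 + 1 = 369.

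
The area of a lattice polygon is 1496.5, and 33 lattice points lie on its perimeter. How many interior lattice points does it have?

From Pick's theorem, I = A − B/2 + 1 = 1496.5 − 33/2 + 1 = 1481.

1481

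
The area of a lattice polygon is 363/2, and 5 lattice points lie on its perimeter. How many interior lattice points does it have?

From Pick's theorem, I = A − B/2 + 1 = 363/2 − 5/2 + 1 = 180.

180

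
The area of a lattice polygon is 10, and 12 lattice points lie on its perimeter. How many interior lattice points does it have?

5

Pick's theorem A = I + B/2 − 1 rearranges to I = A − B/2 + 1 = 10 − 12/2 + 1 = 5.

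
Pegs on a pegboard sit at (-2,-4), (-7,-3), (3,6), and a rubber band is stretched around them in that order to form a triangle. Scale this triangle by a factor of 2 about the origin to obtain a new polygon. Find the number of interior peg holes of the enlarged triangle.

104

Using the shoelace formula, 2A = |((-2)·(-3) − (-7)·(-4)) + ((-7)·6 − 3·(-3)) + (3·(-4) − (-2)·6)| = 55, so the area is 27.5.
Summing gcd(|Δx|,|Δy|) over the edges gives the boundary count: gcd(5,1) + gcd(10,9) + gcd(5,10) = 1+1+5 = 7.
Scaling by 2 multiplies the area by 2² = 4 (so the new area is 110) and multiplies the boundary lattice-point count by 2, giving 14.
By Pick's theorem, the interior count of the dilated polygon is 110 − 14/2 + 1 = 104.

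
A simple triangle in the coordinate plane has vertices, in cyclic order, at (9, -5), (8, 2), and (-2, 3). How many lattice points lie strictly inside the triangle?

34

The shoelace formula gives twice the area as |(9·2 − 8·(-5)) + (8·3 − (-2)·2) + ((-2)·(-5) − 9·3)| = 69, so the area is 34.5.
Summing gcd(|Δx|,|Δy|) over the edges gives the boundary count: gcd(1,7) + gcd(10,1) + gcd(11,8) = 1+1+1 = 3.
By Pick's theorem A = I + B/2 − 1, so I = 34.5 − 3/2 + 1 = 34.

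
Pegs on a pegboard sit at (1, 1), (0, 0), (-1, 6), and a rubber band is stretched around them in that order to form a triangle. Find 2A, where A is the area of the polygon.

7

The shoelace formula gives twice the area as |(1·0 − 0·1) + (0·6 − (-1)·0) + ((-1)·1 − 1·6)| = 7, so the area is 3.5.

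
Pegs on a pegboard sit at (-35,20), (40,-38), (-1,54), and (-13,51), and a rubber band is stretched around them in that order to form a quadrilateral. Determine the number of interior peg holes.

2412

By the shoelace formula, twice the signed area is |((-35)·(-38) − 40·20) + (40·54 − (-1)·(-38)) + ((-1)·51 − (-13)·54) + ((-13)·20 − (-35)·51)| = 4828, so the area is 2414.
The number of boundary lattice points is Σ gcd(|Δx|,|Δy|) = gcd(75,58) + gcd(41,92) + gcd(12,3) + gcd(22,31) = 1+1+3+1 = 6.
Pick's theorem gives I = A − B/2 + 1 = 2414 − 6/2 + 1 = 2412.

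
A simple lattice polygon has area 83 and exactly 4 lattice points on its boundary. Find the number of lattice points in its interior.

82

Pick's theorem A = I + B/2 − 1 rearranges to I = A − B/2 + 1 = 83 − 4/2 + 1 = 82.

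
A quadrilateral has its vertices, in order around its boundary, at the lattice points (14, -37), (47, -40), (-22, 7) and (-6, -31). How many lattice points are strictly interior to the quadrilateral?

1001

Using the shoelace formula, 2A = |[14·(-40) − 47·(-37)] + [47·7 − (-22)·(-40)] + [(-22)·(-31) − (-6)·7] + [(-6)·(-37) − 14·(-31)]| = 2008, so the area is 1004.
The number of boundary lattice points is Σ gcd(|Δx|,|Δy|) = gcd(33,3) + gcd(69,47) + gcd(16,38) + gcd(20,6) = 3+1+2+2 = 8.
By Pick's theorem A = I + B/2 − 1, so I = 1004 − 8/2 + 1 = 1001.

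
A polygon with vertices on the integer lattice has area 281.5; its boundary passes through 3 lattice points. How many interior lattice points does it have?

Pick's theorem A = I + B/2 − 1 rearranges to I = A − B/2 + 1 = 281.5 − 3/2 + 1 = 281.

281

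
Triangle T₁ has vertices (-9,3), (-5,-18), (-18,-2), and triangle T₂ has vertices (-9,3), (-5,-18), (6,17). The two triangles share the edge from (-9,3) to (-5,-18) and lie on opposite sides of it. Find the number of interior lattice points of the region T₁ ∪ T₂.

289

The union is the simple quadrilateral with vertices (-9,3), (-18,-2), (-5,-18), (6,17) in order.
Using the shoelace formula, 2A = |[(-9)·(-2) − (-18)·3] + [(-18)·(-18) − (-5)·(-2)] + [(-5)·17 − 6·(-18)] + [6·3 − (-9)·17]| = 580, so the area is 290.
Summing gcd(|Δx|,|Δy|) over the edges gives the boundary count: gcd(9,5) + gcd(13,16) + gcd(11,35) + gcd(15,14) = 1+1+1+1 = 4.
By Pick's theorem I = A − B/2 + 1 = 290 − 4/2 + 1 = 289.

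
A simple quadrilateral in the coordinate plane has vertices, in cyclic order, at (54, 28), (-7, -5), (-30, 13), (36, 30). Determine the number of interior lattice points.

1146

By the shoelace formula, twice the signed area is |[54·(-5) − (-7)·28] + [(-7)·13 − (-30)·(-5)] + [(-30)·30 − 36·13] + [36·28 − 54·30]| = 2295, so the area is 2295/2.
Along each edge there are gcd(|Δx|,|Δy|)+1 lattice points, so counting each shared vertex once the boundary has gcd(61,33) + gcd(23,18) + gcd(66,17) + gcd(18,2) = 1+1+1+2 = 5.
By Pick's theorem A = I + B/2 − 1, so I = 2295/2 − 5/2 + 1 = 1146.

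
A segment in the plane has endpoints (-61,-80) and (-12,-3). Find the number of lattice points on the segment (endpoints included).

8

The number of lattice points on a segment between lattice points is gcd(|Δx|,|Δy|) + 1 = gcd(49,77) + 1 = 7 + 1 = 8.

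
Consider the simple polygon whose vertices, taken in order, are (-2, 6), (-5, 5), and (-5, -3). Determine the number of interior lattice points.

The shoelace formula gives twice the area as |((-2)·5 − (-5)·6) + ((-5)·(-3) − (-5)·5) + ((-5)·6 − (-2)·(-3))| = 24, so the area is 12.
The number of boundary lattice points is Σ gcd(|Δx|,|Δy|) = gcd(3,1) + gcd(0,8) + gcd(3,9) = 1+8+3 = 12.
By Pick's theorem A = I + B/2 − 1, so I = 12 − 12/2 + 1 = 7.

7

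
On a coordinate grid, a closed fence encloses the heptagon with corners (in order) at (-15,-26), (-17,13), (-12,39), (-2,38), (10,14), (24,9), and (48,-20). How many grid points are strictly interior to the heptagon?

Using the shoelace formula, 2A = |[(-15)·13 − (-17)·(-26)] + [(-17)·39 − (-12)·13] + [(-12)·38 − (-2)·39] + [(-2)·14 − 10·38] + [10·9 − 24·14] + [24·(-20) − 48·9] + [48·(-26) − (-15)·(-20)]| = 4636, so the area is 2318.
Summing gcd(|Δx|,|Δy|) over the edges gives the boundary count: gcd(2,39) + gcd(5,26) + gcd(10,1) + gcd(12,24) + gcd(14,5) + gcd(24,29) + gcd(63,6) = 1+1+1+12+1+1+3 = 20.
By Pick's theorem A = I + B/2 − 1, so I = 2318 − 20/2 + 1 = 2309.

2309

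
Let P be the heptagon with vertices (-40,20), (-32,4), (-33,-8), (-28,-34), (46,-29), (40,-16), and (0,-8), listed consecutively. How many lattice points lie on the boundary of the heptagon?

24

Summing gcd(|Δx|,|Δy|) over the edges gives the boundary count: gcd(8,16) + gcd(1,12) + gcd(5,26) + gcd(74,5) + gcd(6,13) + gcd(40,8) + gcd(40,28) = 8+1+1+1+1+8+4 = 24.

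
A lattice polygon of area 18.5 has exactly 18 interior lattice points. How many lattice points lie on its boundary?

3

Pick's theorem gives A = I + B/2 − 1, so B = 2(A − I + 1) = 2(18.5 − 18 + 1) = 3.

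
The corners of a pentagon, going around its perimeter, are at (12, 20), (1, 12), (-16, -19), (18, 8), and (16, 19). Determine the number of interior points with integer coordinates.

Using the shoelace formula, 2A = |[12·12 − 1·20] + [1·(-19) − (-16)·12] + [(-16)·8 − 18·(-19)] + [18·19 − 16·8] + [16·20 − 12·19]| = 817, so the area is 408.5.
The number of boundary lattice points is Σ gcd(|Δx|,|Δy|) = gcd(11,8) + gcd(17,31) + gcd(34,27) + gcd(2,11) + gcd(4,1) = 1+1+1+1+1 = 5.
Pick's theorem gives I = A − B/2 + 1 = 408.5 − 5/2 + 1 = 407.

407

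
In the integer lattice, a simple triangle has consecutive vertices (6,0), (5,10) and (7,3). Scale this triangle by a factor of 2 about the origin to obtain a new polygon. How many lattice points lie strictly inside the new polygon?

The shoelace formula gives twice the area as |(6·10 − 5·0) + (5·3 − 7·10) + (7·0 − 6·3)| = 13, so the area is 13/2.
The number of boundary lattice points is Σ gcd(|Δx|,|Δy|) = gcd(1,10) + gcd(2,7) + gcd(1,3) = 1+1+1 = 3.
Scaling by 2 multiplies the area by 2² = 4 (so the new area is 26) and multiplies the boundary lattice-point count by 2, giving 6.
By Pick's theorem, the interior count of the dilated polygon is 26 − 6/2 + 1 = 24.

24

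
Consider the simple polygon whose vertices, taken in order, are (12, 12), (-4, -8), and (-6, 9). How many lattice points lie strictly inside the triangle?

By the shoelace formula, twice the signed area is |[12·(-8) − (-4)·12] + [(-4)·9 − (-6)·(-8)] + [(-6)·12 − 12·9]| = 312, so the area is 156.
Along each edge there are gcd(|Δx|,|Δy|)+1 lattice points, so counting each shared vertex once the boundary has gcd(16,20) + gcd(2,17) + gcd(18,3) = 4+1+3 = 8.
By Pick's theorem A = I + B/2 − 1, so I = 156 − 8/2 + 1 = 153.

153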